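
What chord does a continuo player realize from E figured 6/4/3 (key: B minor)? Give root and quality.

The figures 6/4/3 indicate a seventh chord in second inversion.
In second inversion the root lies a fourth above the bass: a fourth above E in B minor is A.
The chord tones are E, G, A, C#, giving A dominant seventh.

A dominant seventh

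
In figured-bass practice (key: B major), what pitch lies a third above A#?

C#

Counting 2 letter steps above A# lands on C; in B major, that letter is C#.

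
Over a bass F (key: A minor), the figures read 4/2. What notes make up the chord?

The written figures 4/2 are shorthand for 6/4/2: the 6 is implied.
A second above F in this key is G.
A fourth above F in this key is B.
A sixth above F in this key is D.
Together with the bass F, this spells G dominant seventh in third inversion.

F, G, B, D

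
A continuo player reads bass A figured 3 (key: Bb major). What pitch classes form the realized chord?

A, C, Eb

The written figures 3 are shorthand for 5/3: the 5 is implied.
A third above A in this key is C.
A fifth above A in this key is Eb.
Together with the bass A, this spells A diminished in root position.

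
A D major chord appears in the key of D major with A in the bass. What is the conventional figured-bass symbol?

A is the fifth of D major, so the chord is in second inversion.
A triad in second inversion is figured 6/4, conventionally abbreviated 6/4.

6/4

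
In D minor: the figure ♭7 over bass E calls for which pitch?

Db

Counting 6 letter steps above E lands on D; in D minor, that letter is D.
The b7 figure lowers it a semitone, giving Db.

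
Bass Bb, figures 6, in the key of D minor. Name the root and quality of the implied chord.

The figures 6 indicate a triad in first inversion.
In first inversion the root lies a sixth above the bass: a sixth above Bb in D minor is G.
The chord tones are Bb, D, G, giving G minor.

G minor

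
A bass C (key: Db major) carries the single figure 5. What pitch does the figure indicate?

Gb

Counting 4 letter steps above C lands on G; in Db major, that letter is Gb.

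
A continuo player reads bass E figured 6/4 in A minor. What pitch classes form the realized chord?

E, A, C

A fourth above E in this key is A.
A sixth above E in this key is C.
Together with the bass E, this spells A minor in second inversion.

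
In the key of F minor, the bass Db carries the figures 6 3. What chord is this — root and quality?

Bb minor

The figures 6 3 indicate a triad in first inversion.
In first inversion the root lies a sixth above the bass: a sixth above Db in F minor is Bb.
The chord tones are Db, F, Bb, giving Bb minor.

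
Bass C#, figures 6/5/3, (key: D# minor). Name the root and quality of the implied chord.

The figures 6/5/3 indicate a seventh chord in first inversion.
In first inversion the root lies a sixth above the bass: a sixth above C# in D# minor is A#.
The chord tones are C#, E#, G#, A#, giving A# minor seventh.

A# minor seventh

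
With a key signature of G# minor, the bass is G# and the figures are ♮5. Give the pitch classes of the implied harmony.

The written figures ♮5 are shorthand for 5/3: the 3 is implied.
A third above G# in this key is B.
A fifth above G# in this key is D#, made natural (D) by the ♮ figure.
Together with the bass G#, this spells G# diminished in root position.

G#, B, D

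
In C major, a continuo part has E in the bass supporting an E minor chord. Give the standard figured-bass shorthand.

E is the root of E minor, so the chord is in root position.
A triad in root position is figured 5/3, conventionally abbreviated (no figures — root-position triad).

no figures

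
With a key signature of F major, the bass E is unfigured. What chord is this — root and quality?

An unfigured bass indicates a triad in root position.
In root position the bass is the root, so the root is E.
The chord tones are E, G, Bb, giving E diminished.

E diminished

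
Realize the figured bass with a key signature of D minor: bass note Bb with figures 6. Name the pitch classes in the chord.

Bb, D, G

The written figures 6 are shorthand for 6/3: the 3 is implied.
A third above Bb in this key is D.
A sixth above Bb in this key is G.
Together with the bass Bb, this spells G minor in first inversion.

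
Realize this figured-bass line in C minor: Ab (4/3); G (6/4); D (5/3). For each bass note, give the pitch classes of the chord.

Ab, C, D, F | G, C, Eb | D, F, Ab

Ab (6/4/3): Ab, C, D, F.
G (6/4): G, C, Eb.
D (5/3): D, F, Ab.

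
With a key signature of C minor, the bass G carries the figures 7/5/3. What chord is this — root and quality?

The figures 7/5/3 indicate a seventh chord in root position.
In root position the bass is the root, so the root is G.
The chord tones are G, Bb, D, F, giving G minor seventh.

G minor seventh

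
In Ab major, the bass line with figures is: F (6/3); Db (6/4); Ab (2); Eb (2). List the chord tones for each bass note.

F (6/3): F, Ab, Db.
Db (6/4): Db, G, Bb.
Ab (6/4/2): Ab, Bb, Db, F.
Eb (6/4/2): Eb, F, Ab, C.

F, Ab, Db | Db, G, Bb | Ab, Bb, Db, F | Eb, F, Ab, C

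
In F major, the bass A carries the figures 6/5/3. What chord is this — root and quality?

The figures 6/5/3 indicate a seventh chord in first inversion.
In first inversion the root lies a sixth above the bass: a sixth above A in F major is F.
The chord tones are A, C, E, F, giving F major seventh.

F major seventh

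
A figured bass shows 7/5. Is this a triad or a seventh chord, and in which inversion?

7/5 is shorthand for 7/5/3.
Intervals of 7/5/3 above the bass form a seventh chord; the bass is the root, so this is root position.

seventh chord, root position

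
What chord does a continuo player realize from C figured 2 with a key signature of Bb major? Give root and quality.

The figures 2 indicate a seventh chord in third inversion.
In third inversion the root lies a second above the bass: a second above C in Bb major is D.
The chord tones are C, D, F, A, giving D minor seventh.

D minor seventh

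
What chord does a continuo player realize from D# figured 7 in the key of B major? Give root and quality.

The figures 7 indicate a seventh chord in root position.
In root position the bass is the root, so the root is D#.
The chord tones are D#, F#, A#, C#, giving D# minor seventh.

D# minor seventh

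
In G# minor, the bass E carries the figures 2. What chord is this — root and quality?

F# dominant seventh

The figures 2 indicate a seventh chord in third inversion.
In third inversion the root lies a second above the bass: a second above E in G# minor is F#.
The chord tones are E, F#, A#, C#, giving F# dominant seventh.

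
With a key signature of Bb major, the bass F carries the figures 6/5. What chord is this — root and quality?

D minor seventh

The figures 6/5 indicate a seventh chord in first inversion.
In first inversion the root lies a sixth above the bass: a sixth above F in Bb major is D.
The chord tones are F, A, C, D, giving D minor seventh.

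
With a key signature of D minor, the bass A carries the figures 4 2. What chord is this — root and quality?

Bb major seventh

The figures 4 2 indicate a seventh chord in third inversion.
In third inversion the root lies a second above the bass: a second above A in D minor is Bb.
The chord tones are A, Bb, D, F, giving Bb major seventh.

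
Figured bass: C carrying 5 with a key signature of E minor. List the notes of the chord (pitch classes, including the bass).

The written figures 5 are shorthand for 5/3: the 3 is implied.
A third above C in this key is E.
A fifth above C in this key is G.
Together with the bass C, this spells C major in root position.

C, E, G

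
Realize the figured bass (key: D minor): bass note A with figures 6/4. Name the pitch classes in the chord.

A, D, F

A fourth above A in this key is D.
A sixth above A in this key is F.
Together with the bass A, this spells D minor in second inversion.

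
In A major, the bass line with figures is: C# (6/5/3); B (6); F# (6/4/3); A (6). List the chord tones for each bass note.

C# (6/5/3): C#, E, G#, A.
B (6/3): B, D, G#.
F# (6/4/3): F#, A, B, D.
A (6/3): A, C#, F#.

C#, E, G#, A | B, D, G# | F#, A, B, D | A, C#, F#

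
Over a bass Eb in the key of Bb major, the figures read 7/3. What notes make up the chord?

The written figures 7/3 are shorthand for 7/5/3: the 5 is implied.
A third above Eb in this key is G.
A fifth above Eb in this key is Bb.
A seventh above Eb in this key is D.
Together with the bass Eb, this spells Eb major seventh in root position.

Eb, G, Bb, D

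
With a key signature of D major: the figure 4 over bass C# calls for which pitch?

Counting 3 letter steps above C# lands on F; in D major, that letter is F#.

F#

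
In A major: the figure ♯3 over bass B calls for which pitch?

Counting 2 letter steps above B lands on D; in A major, that letter is D.
The #3 figure raises it a semitone, giving D#.

D#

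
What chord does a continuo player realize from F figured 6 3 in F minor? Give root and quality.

The figures 6 3 indicate a triad in first inversion.
In first inversion the root lies a sixth above the bass: a sixth above F in F minor is Db.
The chord tones are F, Ab, Db, giving Db major.

Db major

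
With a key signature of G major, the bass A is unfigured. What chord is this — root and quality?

An unfigured bass indicates a triad in root position.
In root position the bass is the root, so the root is A.
The chord tones are A, C, E, giving A minor.

A minor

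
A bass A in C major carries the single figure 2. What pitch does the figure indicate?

B

Counting 1 letter step above A lands on B; in C major, that letter is B.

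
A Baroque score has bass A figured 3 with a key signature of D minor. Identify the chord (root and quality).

The figures 3 indicate a triad in root position.
In root position the bass is the root, so the root is A.
The chord tones are A, C, E, giving A minor.

A minor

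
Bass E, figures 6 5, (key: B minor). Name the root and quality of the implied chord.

The figures 6 5 indicate a seventh chord in first inversion.
In first inversion the root lies a sixth above the bass: a sixth above E in B minor is C#.
The chord tones are E, G, B, C#, giving C# half-diminished seventh.

C# half-diminished seventh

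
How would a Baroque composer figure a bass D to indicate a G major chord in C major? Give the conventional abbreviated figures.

6/4

D is the fifth of G major, so the chord is in second inversion.
A triad in second inversion is figured 6/4, conventionally abbreviated 6/4.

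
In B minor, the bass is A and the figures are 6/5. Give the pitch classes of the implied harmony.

The written figures 6/5 are shorthand for 6/5/3: the 3 is implied.
A third above A in this key is C#.
A fifth above A in this key is E.
A sixth above A in this key is F#.
Together with the bass A, this spells F# minor seventh in first inversion.

A, C#, E, F#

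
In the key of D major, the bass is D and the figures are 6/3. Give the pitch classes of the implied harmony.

D, F#, B

A third above D in this key is F#.
A sixth above D in this key is B.
Together with the bass D, this spells B minor in first inversion.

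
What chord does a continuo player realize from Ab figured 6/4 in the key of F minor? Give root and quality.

The figures 6/4 indicate a triad in second inversion.
In second inversion the root lies a fourth above the bass: a fourth above Ab in F minor is Db.
The chord tones are Ab, Db, F, giving Db major.

Db major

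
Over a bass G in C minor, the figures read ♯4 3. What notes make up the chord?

The written figures ♯4 3 are shorthand for 6/4/3: the 6 is implied.
A third above G in this key is Bb.
A fourth above G in this key is C, raised to C# by the sharp.
A sixth above G in this key is Eb.

G, Bb, C#, Eb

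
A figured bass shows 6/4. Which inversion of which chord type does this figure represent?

Intervals of 6/4 above the bass form a triad; the bass is the fifth, so this is second inversion.

triad, second inversion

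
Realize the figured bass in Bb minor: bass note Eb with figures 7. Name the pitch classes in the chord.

Eb, Gb, Bb, Db

The written figures 7 are shorthand for 7/5/3: the 5/3 are implied.
A third above Eb in this key is Gb.
A fifth above Eb in this key is Bb.
A seventh above Eb in this key is Db.
Together with the bass Eb, this spells Eb minor seventh in root position.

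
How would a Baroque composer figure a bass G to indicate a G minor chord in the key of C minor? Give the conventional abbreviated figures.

no figures

G is the root of G minor, so the chord is in root position.
A triad in root position is figured 5/3, conventionally abbreviated (no figures — root-position triad).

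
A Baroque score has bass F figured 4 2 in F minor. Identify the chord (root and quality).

G half-diminished seventh

The figures 4 2 indicate a seventh chord in third inversion.
In third inversion the root lies a second above the bass: a second above F in F minor is G.
The chord tones are F, G, Bb, Db, giving G half-diminished seventh.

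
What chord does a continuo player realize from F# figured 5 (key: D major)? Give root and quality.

F# minor

The figures 5 indicate a triad in root position.
In root position the bass is the root, so the root is F#.
The chord tones are F#, A, C#, giving F# minor.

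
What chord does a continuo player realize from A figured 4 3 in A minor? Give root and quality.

D minor seventh

The figures 4 3 indicate a seventh chord in second inversion.
In second inversion the root lies a fourth above the bass: a fourth above A in A minor is D.
The chord tones are A, C, D, F, giving D minor seventh.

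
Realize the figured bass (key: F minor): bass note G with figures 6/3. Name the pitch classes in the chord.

A third above G in this key is Bb.
A sixth above G in this key is Eb.
Together with the bass G, this spells Eb major in first inversion.

G, Bb, Eb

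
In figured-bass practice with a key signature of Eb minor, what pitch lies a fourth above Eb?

Ab

Counting 3 letter steps above Eb lands on A; in Eb minor, that letter is Ab.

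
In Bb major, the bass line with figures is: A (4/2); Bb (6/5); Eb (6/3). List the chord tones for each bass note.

A, Bb, D, F | Bb, D, F, G | Eb, G, C

A (6/4/2): A, Bb, D, F.
Bb (6/5/3): Bb, D, F, G.
Eb (6/3): Eb, G, C.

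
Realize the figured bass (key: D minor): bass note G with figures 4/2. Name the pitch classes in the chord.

The written figures 4/2 are shorthand for 6/4/2: the 6 is implied.
A second above G in this key is A.
A fourth above G in this key is C.
A sixth above G in this key is E.
Together with the bass G, this spells A minor seventh in third inversion.

G, A, C, E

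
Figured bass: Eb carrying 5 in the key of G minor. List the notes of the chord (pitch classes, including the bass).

Eb, G, Bb

The written figures 5 are shorthand for 5/3: the 3 is implied.
A third above Eb in this key is G.
A fifth above Eb in this key is Bb.
Together with the bass Eb, this spells Eb major in root position.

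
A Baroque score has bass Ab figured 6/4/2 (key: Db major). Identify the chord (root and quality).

Bb minor seventh

The figures 6/4/2 indicate a seventh chord in third inversion.
In third inversion the root lies a second above the bass: a second above Ab in Db major is Bb.
The chord tones are Ab, Bb, Db, F, giving Bb minor seventh.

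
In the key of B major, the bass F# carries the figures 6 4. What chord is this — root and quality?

The figures 6 4 indicate a triad in second inversion.
In second inversion the root lies a fourth above the bass: a fourth above F# in B major is B.
The chord tones are F#, B, D#, giving B major.

B major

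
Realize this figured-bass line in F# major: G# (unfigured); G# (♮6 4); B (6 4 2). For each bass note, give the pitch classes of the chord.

G# (5/3): G#, B, D#.
G# (♮6/4): G#, C#, E.
B (6/4/2): B, C#, E#, G#.

G#, B, D# | G#, C#, E | B, C#, E#, G#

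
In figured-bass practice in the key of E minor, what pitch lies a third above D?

Counting 2 letter steps above D lands on F; in E minor, that letter is F#.

F#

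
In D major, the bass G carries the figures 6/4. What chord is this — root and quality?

C# diminished

The figures 6/4 indicate a triad in second inversion.
In second inversion the root lies a fourth above the bass: a fourth above G in D major is C#.
The chord tones are G, C#, E, giving C# diminished.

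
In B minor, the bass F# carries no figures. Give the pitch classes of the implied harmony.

F#, A, C#

An unfigured bass implies 5/3.
A third above F# in this key is A.
A fifth above F# in this key is C#.
Together with the bass F#, this spells F# minor in root position.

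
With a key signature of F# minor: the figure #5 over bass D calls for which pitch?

Counting 4 letter steps above D lands on A; in F# minor, that letter is A.
The #5 figure raises it a semitone, giving A#.

A#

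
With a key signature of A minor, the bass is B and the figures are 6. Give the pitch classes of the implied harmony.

The written figures 6 are shorthand for 6/3: the 3 is implied.
A third above B in this key is D.
A sixth above B in this key is G.
Together with the bass B, this spells G major in first inversion.

B, D, G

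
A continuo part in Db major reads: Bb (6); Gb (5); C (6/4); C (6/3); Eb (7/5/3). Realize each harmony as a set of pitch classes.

Bb (6/3): Bb, Db, Gb.
Gb (5/3): Gb, Bb, Db.
C (6/4): C, F, Ab.
C (6/3): C, Eb, Ab.
Eb (7/5/3): Eb, Gb, Bb, Db.

Bb, Db, Gb | Gb, Bb, Db | C, F, Ab | C, Eb, Ab | Eb, Gb, Bb, Db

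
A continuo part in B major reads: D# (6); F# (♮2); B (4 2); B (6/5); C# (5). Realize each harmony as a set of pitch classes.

D# (6/3): D#, F#, B.
F# (6/4/♮2): F#, G, B, D#.
B (6/4/2): B, C#, E, G#.
B (6/5/3): B, D#, F#, G#.
C# (5/3): C#, E, G#.

D#, F#, B | F#, G, B, D# | B, C#, E, G# | B, D#, F#, G# | C#, E, G#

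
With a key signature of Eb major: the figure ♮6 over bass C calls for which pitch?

A

Counting 5 letter steps above C lands on A; in Eb major, that letter is Ab.
The ♮6 figure makes it natural, giving A.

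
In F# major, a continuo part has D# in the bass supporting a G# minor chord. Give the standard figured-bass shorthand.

6/4

D# is the fifth of G# minor, so the chord is in second inversion.
A triad in second inversion is figured 6/4, conventionally abbreviated 6/4.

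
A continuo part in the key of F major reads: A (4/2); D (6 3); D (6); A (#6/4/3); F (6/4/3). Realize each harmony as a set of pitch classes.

A, Bb, D, F | D, F, Bb | D, F, Bb | A, C, D, F# | F, A, Bb, D

A (6/4/2): A, Bb, D, F.
D (6/3): D, F, Bb.
D (6/3): D, F, Bb.
A (#6/4/3): A, C, D, F#.
F (6/4/3): F, A, Bb, D.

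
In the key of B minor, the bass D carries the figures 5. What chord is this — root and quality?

D major

The figures 5 indicate a triad in root position.
In root position the bass is the root, so the root is D.
The chord tones are D, F#, A, giving D major.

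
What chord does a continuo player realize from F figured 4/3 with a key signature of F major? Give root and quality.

Bb major seventh

The figures 4/3 indicate a seventh chord in second inversion.
In second inversion the root lies a fourth above the bass: a fourth above F in F major is Bb.
The chord tones are F, A, Bb, D, giving Bb major seventh.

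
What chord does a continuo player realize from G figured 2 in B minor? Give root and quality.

A dominant seventh

The figures 2 indicate a seventh chord in third inversion.
In third inversion the root lies a second above the bass: a second above G in B minor is A.
The chord tones are G, A, C#, E, giving A dominant seventh.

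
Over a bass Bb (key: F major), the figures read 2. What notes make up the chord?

Bb, C, E, G

The written figures 2 are shorthand for 6/4/2: the 6/4 are implied.
A second above Bb in this key is C.
A fourth above Bb in this key is E.
A sixth above Bb in this key is G.
Together with the bass Bb, this spells C dominant seventh in third inversion.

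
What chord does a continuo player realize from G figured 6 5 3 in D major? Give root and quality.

E minor seventh

The figures 6 5 3 indicate a seventh chord in first inversion.
In first inversion the root lies a sixth above the bass: a sixth above G in D major is E.
The chord tones are G, B, D, E, giving E minor seventh.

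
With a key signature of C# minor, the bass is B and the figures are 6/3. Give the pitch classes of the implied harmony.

B, D#, G#

A third above B in this key is D#.
A sixth above B in this key is G#.
Together with the bass B, this spells G# minor in first inversion.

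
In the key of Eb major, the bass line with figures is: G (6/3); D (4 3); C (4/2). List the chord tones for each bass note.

G, Bb, Eb | D, F, G, Bb | C, D, F, Ab

G (6/3): G, Bb, Eb.
D (6/4/3): D, F, G, Bb.
C (6/4/2): C, D, F, Ab.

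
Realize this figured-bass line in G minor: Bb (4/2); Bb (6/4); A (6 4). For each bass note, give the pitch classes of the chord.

Bb (6/4/2): Bb, C, Eb, G.
Bb (6/4): Bb, Eb, G.
A (6/4): A, D, F.

Bb, C, Eb, G | Bb, Eb, G | A, D, F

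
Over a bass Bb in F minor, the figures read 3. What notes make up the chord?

Bb, Db, F

The written figures 3 are shorthand for 5/3: the 5 is implied.
A third above Bb in this key is Db.
A fifth above Bb in this key is F.
Together with the bass Bb, this spells Bb minor in root position.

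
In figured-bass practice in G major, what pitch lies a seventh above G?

F#

Counting 6 letter steps above G lands on F; in G major, that letter is F#.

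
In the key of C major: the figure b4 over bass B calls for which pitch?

Counting 3 letter steps above B lands on E; in C major, that letter is E.
The b4 figure lowers it a semitone, giving Eb.

Eb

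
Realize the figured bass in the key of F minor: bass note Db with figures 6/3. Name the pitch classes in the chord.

Db, F, Bb

A third above Db in this key is F.
A sixth above Db in this key is Bb.
Together with the bass Db, this spells Bb minor in first inversion.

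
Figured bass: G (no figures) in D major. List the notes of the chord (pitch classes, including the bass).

G, B, D

An unfigured bass implies 5/3.
A third above G in this key is B.
A fifth above G in this key is D.
Together with the bass G, this spells G major in root position.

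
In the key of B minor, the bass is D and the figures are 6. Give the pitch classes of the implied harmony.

The written figures 6 are shorthand for 6/3: the 3 is implied.
A third above D in this key is F#.
A sixth above D in this key is B.
Together with the bass D, this spells B minor in first inversion.

D, F#, B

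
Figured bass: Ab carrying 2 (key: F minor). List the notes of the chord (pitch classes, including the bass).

Ab, Bb, Db, F

The written figures 2 are shorthand for 6/4/2: the 6/4 are implied.
A second above Ab in this key is Bb.
A fourth above Ab in this key is Db.
A sixth above Ab in this key is F.
Together with the bass Ab, this spells Bb minor seventh in third inversion.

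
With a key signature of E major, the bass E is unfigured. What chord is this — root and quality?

An unfigured bass indicates a triad in root position.
In root position the bass is the root, so the root is E.
The chord tones are E, G#, B, giving E major.

E major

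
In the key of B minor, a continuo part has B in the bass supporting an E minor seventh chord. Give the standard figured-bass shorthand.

4/3

B is the fifth of E minor seventh, so the chord is in second inversion.
A seventh chord in second inversion is figured 6/4/3, conventionally abbreviated 4/3.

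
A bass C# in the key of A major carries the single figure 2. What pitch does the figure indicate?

D

Counting 1 letter step above C# lands on D; in A major, that letter is D.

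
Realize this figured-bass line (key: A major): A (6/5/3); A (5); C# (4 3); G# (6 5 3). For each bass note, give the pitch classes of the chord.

A, C#, E, F# | A, C#, E | C#, E, F#, A | G#, B, D, E

A (6/5/3): A, C#, E, F#.
A (5/3): A, C#, E.
C# (6/4/3): C#, E, F#, A.
G# (6/5/3): G#, B, D, E.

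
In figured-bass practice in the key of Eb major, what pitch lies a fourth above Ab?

D

Counting 3 letter steps above Ab lands on D; in Eb major, that letter is D.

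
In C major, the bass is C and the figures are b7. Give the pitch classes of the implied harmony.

The written figures b7 are shorthand for 7/5/3: the 5/3 are implied.
A third above C in this key is E.
A fifth above C in this key is G.
A seventh above C in this key is B, lowered to Bb by the flat.
Together with the bass C, this spells C dominant seventh in root position.

C, E, G, Bb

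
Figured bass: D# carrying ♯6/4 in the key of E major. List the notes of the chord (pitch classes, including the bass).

D#, G#, B#

A fourth above D# in this key is G#.
A sixth above D# in this key is B, raised to B# by the sharp.
Together with the bass D#, this spells G# major in second inversion.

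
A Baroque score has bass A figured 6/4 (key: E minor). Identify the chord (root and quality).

D major

The figures 6/4 indicate a triad in second inversion.
In second inversion the root lies a fourth above the bass: a fourth above A in E minor is D.
The chord tones are A, D, F#, giving D major.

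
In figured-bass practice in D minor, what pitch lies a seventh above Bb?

A

Counting 6 letter steps above Bb lands on A; in D minor, that letter is A.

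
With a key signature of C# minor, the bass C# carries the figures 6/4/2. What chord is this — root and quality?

D# half-diminished seventh

The figures 6/4/2 indicate a seventh chord in third inversion.
In third inversion the root lies a second above the bass: a second above C# in C# minor is D#.
The chord tones are C#, D#, F#, A, giving D# half-diminished seventh.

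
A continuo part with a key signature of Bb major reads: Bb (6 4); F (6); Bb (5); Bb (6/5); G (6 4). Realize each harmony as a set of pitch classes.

Bb (6/4): Bb, Eb, G.
F (6/3): F, A, D.
Bb (5/3): Bb, D, F.
Bb (6/5/3): Bb, D, F, G.
G (6/4): G, C, Eb.

Bb, Eb, G | F, A, D | Bb, D, F | Bb, D, F, G | G, C, Eb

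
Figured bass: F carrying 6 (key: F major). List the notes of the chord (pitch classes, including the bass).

F, A, D

The written figures 6 are shorthand for 6/3: the 3 is implied.
A third above F in this key is A.
A sixth above F in this key is D.
Together with the bass F, this spells D minor in first inversion.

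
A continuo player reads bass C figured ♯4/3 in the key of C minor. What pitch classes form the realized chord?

C, Eb, F#, Ab

The written figures ♯4/3 are shorthand for 6/4/3: the 6 is implied.
A third above C in this key is Eb.
A fourth above C in this key is F, raised to F# by the sharp.
A sixth above C in this key is Ab.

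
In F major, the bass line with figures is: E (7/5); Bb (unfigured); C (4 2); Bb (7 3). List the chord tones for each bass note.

E, G, Bb, D | Bb, D, F | C, D, F, A | Bb, D, F, A

E (7/5/3): E, G, Bb, D.
Bb (5/3): Bb, D, F.
C (6/4/2): C, D, F, A.
Bb (7/5/3): Bb, D, F, A.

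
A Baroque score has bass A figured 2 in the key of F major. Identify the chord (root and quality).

Bb major seventh

The figures 2 indicate a seventh chord in third inversion.
In third inversion the root lies a second above the bass: a second above A in F major is Bb.
The chord tones are A, Bb, D, F, giving Bb major seventh.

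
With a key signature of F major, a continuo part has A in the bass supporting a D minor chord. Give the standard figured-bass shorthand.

A is the fifth of D minor, so the chord is in second inversion.
A triad in second inversion is figured 6/4, conventionally abbreviated 6/4.

6/4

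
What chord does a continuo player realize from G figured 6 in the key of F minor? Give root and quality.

The figures 6 indicate a triad in first inversion.
In first inversion the root lies a sixth above the bass: a sixth above G in F minor is Eb.
The chord tones are G, Bb, Eb, giving Eb major.

Eb major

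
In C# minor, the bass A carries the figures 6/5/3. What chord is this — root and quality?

F# minor seventh

The figures 6/5/3 indicate a seventh chord in first inversion.
In first inversion the root lies a sixth above the bass: a sixth above A in C# minor is F#.
The chord tones are A, C#, E, F#, giving F# minor seventh.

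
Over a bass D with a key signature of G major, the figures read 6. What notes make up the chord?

D, F#, B

The written figures 6 are shorthand for 6/3: the 3 is implied.
A third above D in this key is F#.
A sixth above D in this key is B.
Together with the bass D, this spells B minor in first inversion.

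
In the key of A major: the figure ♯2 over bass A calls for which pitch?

Counting 1 letter step above A lands on B; in A major, that letter is B.
The #2 figure raises it a semitone, giving B#.

B#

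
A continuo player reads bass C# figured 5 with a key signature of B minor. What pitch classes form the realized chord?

The written figures 5 are shorthand for 5/3: the 3 is implied.
A third above C# in this key is E.
A fifth above C# in this key is G.
Together with the bass C#, this spells C# diminished in root position.

C#, E, G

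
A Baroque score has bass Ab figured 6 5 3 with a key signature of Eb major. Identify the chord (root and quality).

F minor seventh

The figures 6 5 3 indicate a seventh chord in first inversion.
In first inversion the root lies a sixth above the bass: a sixth above Ab in Eb major is F.
The chord tones are Ab, C, Eb, F, giving F minor seventh.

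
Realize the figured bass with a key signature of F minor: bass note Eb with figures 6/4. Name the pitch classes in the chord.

A fourth above Eb in this key is Ab.
A sixth above Eb in this key is C.
Together with the bass Eb, this spells Ab major in second inversion.

Eb, Ab, C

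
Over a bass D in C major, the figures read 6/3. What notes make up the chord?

D, F, B

A third above D in this key is F.
A sixth above D in this key is B.
Together with the bass D, this spells B diminished in first inversion.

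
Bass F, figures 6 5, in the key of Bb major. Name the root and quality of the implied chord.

D minor seventh

The figures 6 5 indicate a seventh chord in first inversion.
In first inversion the root lies a sixth above the bass: a sixth above F in Bb major is D.
The chord tones are F, A, C, D, giving D minor seventh.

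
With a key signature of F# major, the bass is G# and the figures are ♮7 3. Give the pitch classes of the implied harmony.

The written figures ♮7 3 are shorthand for 7/5/3: the 5 is implied.
A third above G# in this key is B.
A fifth above G# in this key is D#.
A seventh above G# in this key is F#, made natural (F) by the ♮ figure.

G#, B, D#, F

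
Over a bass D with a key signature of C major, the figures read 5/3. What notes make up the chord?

A third above D in this key is F.
A fifth above D in this key is A.
Together with the bass D, this spells D minor in root position.

D, F, A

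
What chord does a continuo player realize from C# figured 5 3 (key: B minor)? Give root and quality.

C# diminished

The figures 5 3 indicate a triad in root position.
In root position the bass is the root, so the root is C#.
The chord tones are C#, E, G, giving C# diminished.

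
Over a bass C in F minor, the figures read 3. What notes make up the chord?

C, Eb, G

The written figures 3 are shorthand for 5/3: the 5 is implied.
A third above C in this key is Eb.
A fifth above C in this key is G.
Together with the bass C, this spells C minor in root position.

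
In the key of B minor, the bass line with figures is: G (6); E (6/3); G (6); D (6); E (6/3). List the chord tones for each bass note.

G (6/3): G, B, E.
E (6/3): E, G, C#.
G (6/3): G, B, E.
D (6/3): D, F#, B.
E (6/3): E, G, C#.

G, B, E | E, G, C# | G, B, E | D, F#, B | E, G, C#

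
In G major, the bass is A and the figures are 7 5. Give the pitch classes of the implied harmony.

The written figures 7 5 are shorthand for 7/5/3: the 3 is implied.
A third above A in this key is C.
A fifth above A in this key is E.
A seventh above A in this key is G.
Together with the bass A, this spells A minor seventh in root position.

A, C, E, G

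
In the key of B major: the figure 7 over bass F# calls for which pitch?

Counting 6 letter steps above F# lands on E; in B major, that letter is E.

E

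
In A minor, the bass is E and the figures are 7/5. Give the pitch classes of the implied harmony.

E, G, B, D

The written figures 7/5 are shorthand for 7/5/3: the 3 is implied.
A third above E in this key is G.
A fifth above E in this key is B.
A seventh above E in this key is D.
Together with the bass E, this spells E minor seventh in root position.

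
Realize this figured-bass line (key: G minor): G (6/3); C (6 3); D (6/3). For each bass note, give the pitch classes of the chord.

G (6/3): G, Bb, Eb.
C (6/3): C, Eb, A.
D (6/3): D, F, Bb.

G, Bb, Eb | C, Eb, A | D, F, Bb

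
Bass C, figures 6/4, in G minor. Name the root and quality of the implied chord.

The figures 6/4 indicate a triad in second inversion.
In second inversion the root lies a fourth above the bass: a fourth above C in G minor is F.
The chord tones are C, F, A, giving F major.

F major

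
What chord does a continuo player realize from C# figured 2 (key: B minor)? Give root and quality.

The figures 2 indicate a seventh chord in third inversion.
In third inversion the root lies a second above the bass: a second above C# in B minor is D.
The chord tones are C#, D, F#, A, giving D major seventh.

D major seventh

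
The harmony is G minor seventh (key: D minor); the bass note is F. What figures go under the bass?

4/2

F is the seventh of G minor seventh, so the chord is in third inversion.
A seventh chord in third inversion is figured 6/4/2, conventionally abbreviated 4/2.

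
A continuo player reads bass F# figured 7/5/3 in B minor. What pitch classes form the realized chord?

A third above F# in this key is A.
A fifth above F# in this key is C#.
A seventh above F# in this key is E.
Together with the bass F#, this spells F# minor seventh in root position.

F#, A, C#, E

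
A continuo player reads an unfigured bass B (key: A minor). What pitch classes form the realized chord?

B, D, F

An unfigured bass implies 5/3.
A third above B in this key is D.
A fifth above B in this key is F.
Together with the bass B, this spells B diminished in root position.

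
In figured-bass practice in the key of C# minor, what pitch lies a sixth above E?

Counting 5 letter steps above E lands on C; in C# minor, that letter is C#.

C#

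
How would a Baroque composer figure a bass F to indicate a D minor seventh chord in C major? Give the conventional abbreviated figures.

F is the third of D minor seventh, so the chord is in first inversion.
A seventh chord in first inversion is figured 6/5/3, conventionally abbreviated 6/5.

6/5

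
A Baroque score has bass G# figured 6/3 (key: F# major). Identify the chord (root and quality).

E# diminished

The figures 6/3 indicate a triad in first inversion.
In first inversion the root lies a sixth above the bass: a sixth above G# in F# major is E#.
The chord tones are G#, B, E#, giving E# diminished.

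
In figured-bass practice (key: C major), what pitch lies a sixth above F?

Counting 5 letter steps above F lands on D; in C major, that letter is D.

D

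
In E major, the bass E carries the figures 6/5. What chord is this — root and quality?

C# minor seventh

The figures 6/5 indicate a seventh chord in first inversion.
In first inversion the root lies a sixth above the bass: a sixth above E in E major is C#.
The chord tones are E, G#, B, C#, giving C# minor seventh.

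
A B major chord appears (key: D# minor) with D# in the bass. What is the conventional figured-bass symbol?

6

D# is the third of B major, so the chord is in first inversion.
A triad in first inversion is figured 6/3, conventionally abbreviated 6.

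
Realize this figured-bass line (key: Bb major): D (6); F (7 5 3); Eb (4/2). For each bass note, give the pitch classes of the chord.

D, F, Bb | F, A, C, Eb | Eb, F, A, C

D (6/3): D, F, Bb.
F (7/5/3): F, A, C, Eb.
Eb (6/4/2): Eb, F, A, C.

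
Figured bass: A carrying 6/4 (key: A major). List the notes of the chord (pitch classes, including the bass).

A fourth above A in this key is D.
A sixth above A in this key is F#.
Together with the bass A, this spells D major in second inversion.

A, D, F#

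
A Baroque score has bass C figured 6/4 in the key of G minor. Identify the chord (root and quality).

F major

The figures 6/4 indicate a triad in second inversion.
In second inversion the root lies a fourth above the bass: a fourth above C in G minor is F.
The chord tones are C, F, A, giving F major.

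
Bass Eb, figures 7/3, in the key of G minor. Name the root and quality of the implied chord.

Eb major seventh

The figures 7/3 indicate a seventh chord in root position.
In root position the bass is the root, so the root is Eb.
The chord tones are Eb, G, Bb, D, giving Eb major seventh.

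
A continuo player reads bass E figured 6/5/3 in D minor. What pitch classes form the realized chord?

A third above E in this key is G.
A fifth above E in this key is Bb.
A sixth above E in this key is C.
Together with the bass E, this spells C dominant seventh in first inversion.

E, G, Bb, C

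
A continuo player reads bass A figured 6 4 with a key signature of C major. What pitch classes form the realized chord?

A, D, F

A fourth above A in this key is D.
A sixth above A in this key is F.
Together with the bass A, this spells D minor in second inversion.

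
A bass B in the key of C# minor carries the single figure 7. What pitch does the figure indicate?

A

Counting 6 letter steps above B lands on A; in C# minor, that letter is A.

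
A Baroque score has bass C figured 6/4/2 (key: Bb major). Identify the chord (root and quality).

The figures 6/4/2 indicate a seventh chord in third inversion.
In third inversion the root lies a second above the bass: a second above C in Bb major is D.
The chord tones are C, D, F, A, giving D minor seventh.

D minor seventh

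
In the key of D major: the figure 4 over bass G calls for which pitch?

C#

Counting 3 letter steps above G lands on C; in D major, that letter is C#.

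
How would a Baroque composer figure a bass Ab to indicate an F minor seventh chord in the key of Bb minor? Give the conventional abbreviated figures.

6/5

Ab is the third of F minor seventh, so the chord is in first inversion.
A seventh chord in first inversion is figured 6/5/3, conventionally abbreviated 6/5.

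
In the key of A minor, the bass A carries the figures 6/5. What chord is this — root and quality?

The figures 6/5 indicate a seventh chord in first inversion.
In first inversion the root lies a sixth above the bass: a sixth above A in A minor is F.
The chord tones are A, C, E, F, giving F major seventh.

F major seventh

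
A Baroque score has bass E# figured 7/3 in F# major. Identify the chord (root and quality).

The figures 7/3 indicate a seventh chord in root position.
In root position the bass is the root, so the root is E#.
The chord tones are E#, G#, B, D#, giving E# half-diminished seventh.

E# half-diminished seventh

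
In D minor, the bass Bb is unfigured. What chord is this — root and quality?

Bb major

An unfigured bass indicates a triad in root position.
In root position the bass is the root, so the root is Bb.
The chord tones are Bb, D, F, giving Bb major.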